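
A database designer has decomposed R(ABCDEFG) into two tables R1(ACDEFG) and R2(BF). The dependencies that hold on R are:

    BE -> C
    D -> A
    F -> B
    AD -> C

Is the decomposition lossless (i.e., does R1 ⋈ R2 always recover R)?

Common attributes: R1 ∩ R2 = {F}.
Closure of {F}: F → B applies, adding B. So (F)⁺ = {BF}.
This closure contains every attribute of R2, so R1 ∩ R2 → R2. The join is lossless.

Yes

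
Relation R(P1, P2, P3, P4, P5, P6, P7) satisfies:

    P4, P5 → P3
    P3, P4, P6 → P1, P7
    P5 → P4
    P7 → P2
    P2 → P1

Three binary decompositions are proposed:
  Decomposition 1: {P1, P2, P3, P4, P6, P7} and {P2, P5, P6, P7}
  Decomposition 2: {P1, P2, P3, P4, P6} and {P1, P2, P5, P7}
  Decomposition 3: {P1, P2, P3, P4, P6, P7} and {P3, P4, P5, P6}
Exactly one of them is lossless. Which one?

Decomposition 1: common = {P2, P6, P7}, closure = {P1, P2, P6, P7} → lossy.
Decomposition 2: common = {P1, P2}, closure = {P1, P2} → lossy.
Decomposition 3: common = {P3, P4, P6}, closure = {P1, P2, P3, P4, P6, P7} → lossless.

Decomposition 3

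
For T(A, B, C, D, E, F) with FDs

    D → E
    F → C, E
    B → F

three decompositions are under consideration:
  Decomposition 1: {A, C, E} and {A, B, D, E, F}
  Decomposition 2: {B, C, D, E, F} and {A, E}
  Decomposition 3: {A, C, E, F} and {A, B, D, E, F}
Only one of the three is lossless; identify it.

Decomposition 1: common = {A, E}, closure = {A, E} → lossy.
Decomposition 2: common = {E}, closure = {E} → lossy.
Decomposition 3: common = {A, E, F}, closure = {A, C, E, F} → lossless.

Decomposition 3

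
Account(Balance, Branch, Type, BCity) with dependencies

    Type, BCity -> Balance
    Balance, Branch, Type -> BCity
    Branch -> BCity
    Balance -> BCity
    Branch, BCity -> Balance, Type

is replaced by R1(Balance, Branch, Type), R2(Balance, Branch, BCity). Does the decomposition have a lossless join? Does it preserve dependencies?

Lossless test: (Balance, Branch)⁺ = {Balance, Branch, Type, BCity}, which contains all of one fragment — lossless.
Dependency preservation: the restricted closure of {Type, BCity} across the fragments never reaches {Balance}, so Type, BCity → Balance cannot be enforced without a join — not preserved.

lossless but not dependency-preserving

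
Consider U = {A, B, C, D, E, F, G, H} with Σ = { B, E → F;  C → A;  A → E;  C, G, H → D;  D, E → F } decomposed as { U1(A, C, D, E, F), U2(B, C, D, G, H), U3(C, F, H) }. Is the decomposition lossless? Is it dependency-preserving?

lossless but not dependency-preserving

Lossless test (chase): Rows 1 and 2 agree on C; apply C→A and equate their A entries. Rows 1 and 3 agree on C; apply C→A and equate their A entries. Rows 1 and 2 agree on A; apply A→E and equate their E entries. Rows 1 and 3 agree on A; apply A→E and equate their E entries. Rows 1 and 2 agree on D, E; apply D, E→F and equate their F entries. Row 2 is now all distinguished symbols — the join is lossless.
Dependency preservation: the restricted closure of {B, E} across the fragments never reaches {F}, so B, E → F cannot be enforced without a join — not preserved.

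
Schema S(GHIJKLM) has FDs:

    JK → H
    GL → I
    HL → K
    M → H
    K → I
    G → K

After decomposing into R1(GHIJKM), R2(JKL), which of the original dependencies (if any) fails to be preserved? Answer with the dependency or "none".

Check HL → K: no single fragment contains all of {HKL}, and the restricted closure of {HL} across the fragments never reaches {K}.
JK → H is preserved.
GL → I is preserved.
M → H is preserved.
K → I is preserved.
G → K is preserved.

HL → K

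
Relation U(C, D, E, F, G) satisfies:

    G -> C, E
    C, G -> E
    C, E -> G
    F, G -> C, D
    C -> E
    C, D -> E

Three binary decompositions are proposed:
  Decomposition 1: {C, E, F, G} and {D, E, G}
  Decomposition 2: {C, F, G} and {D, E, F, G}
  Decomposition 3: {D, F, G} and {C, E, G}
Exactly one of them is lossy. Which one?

Decomposition 1

Decomposition 1: common = {E, G}, closure = {C, E, G} → lossy.
Decomposition 2: common = {F, G}, closure = {C, D, E, F, G} → lossless.
Decomposition 3: common = {G}, closure = {C, E, G} → lossless.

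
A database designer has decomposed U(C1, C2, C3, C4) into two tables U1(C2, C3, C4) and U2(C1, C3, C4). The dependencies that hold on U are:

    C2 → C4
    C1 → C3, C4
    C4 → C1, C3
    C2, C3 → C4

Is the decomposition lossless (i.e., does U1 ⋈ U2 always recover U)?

Common attributes: U1 ∩ U2 = {C3, C4}.
Closure of {C3, C4}: C4 → C1, C3 applies, adding C1. So (C3, C4)⁺ = {C1, C3, C4}.
This closure contains every attribute of U2, so U1 ∩ U2 → U2. The join is lossless.

Yes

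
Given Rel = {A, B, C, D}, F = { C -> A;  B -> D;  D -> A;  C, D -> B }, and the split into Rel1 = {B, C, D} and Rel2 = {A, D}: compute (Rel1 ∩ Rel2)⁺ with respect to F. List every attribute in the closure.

Rel1 ∩ Rel2 = {D}.
D → A applies, adding A
Closure: {A, D}.

A, D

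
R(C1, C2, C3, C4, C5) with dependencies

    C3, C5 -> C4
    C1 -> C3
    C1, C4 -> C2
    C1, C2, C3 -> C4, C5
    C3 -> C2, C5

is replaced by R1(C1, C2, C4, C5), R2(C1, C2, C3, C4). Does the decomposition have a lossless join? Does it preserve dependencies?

lossless but not dependency-preserving

Lossless test: (C1, C2, C4)⁺ = {C1, C2, C3, C4, C5}, which contains all of one fragment — lossless.
Dependency preservation: the restricted closure of {C3} across the fragments never reaches {C2, C5}, so C3 → C2, C5 cannot be enforced without a join — not preserved.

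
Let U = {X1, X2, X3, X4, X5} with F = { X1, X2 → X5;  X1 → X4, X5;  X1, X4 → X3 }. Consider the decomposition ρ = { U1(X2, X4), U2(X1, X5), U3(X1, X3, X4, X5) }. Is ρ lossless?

No

Chase test. Columns are X1, X2, X3, X4, X5; row i has aⱼ where attribute j ∈ Ui, else bᵢⱼ.
Initial tableau (one row per fragment):
  row 1: b11 a2 b13 a4 b15
  row 2: a1 b22 b23 b24 a5
  row 3: a1 b32 a3 a4 a5
Rows 2 and 3 agree on X1; apply X1→X4, X5 and equate their X4, X5 entries.
Rows 2 and 3 agree on X1, X4; apply X1, X4→X3 and equate their X3 entries.
No row becomes fully distinguished — the join is lossy.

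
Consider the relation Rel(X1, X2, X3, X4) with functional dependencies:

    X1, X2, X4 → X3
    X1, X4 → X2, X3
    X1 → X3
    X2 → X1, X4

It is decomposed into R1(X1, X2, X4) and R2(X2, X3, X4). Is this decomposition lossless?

Common attributes: R1 ∩ R2 = {X2, X4}.
Closure of {X2, X4}: X2 → X1, X4 applies, adding X1; X1, X2, X4 → X3 applies, adding X3. So (X2, X4)⁺ = {X1, X2, X3, X4}.
This closure contains every attribute of R1, so R1 ∩ R2 → R1. The join is lossless.

Yes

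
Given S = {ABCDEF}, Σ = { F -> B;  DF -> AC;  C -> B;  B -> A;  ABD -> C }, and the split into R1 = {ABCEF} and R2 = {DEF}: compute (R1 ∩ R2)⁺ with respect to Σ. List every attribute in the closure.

R1 ∩ R2 = {EF}.
F → B applies, adding B
B → A applies, adding A
Closure: {ABEF}.

ABEF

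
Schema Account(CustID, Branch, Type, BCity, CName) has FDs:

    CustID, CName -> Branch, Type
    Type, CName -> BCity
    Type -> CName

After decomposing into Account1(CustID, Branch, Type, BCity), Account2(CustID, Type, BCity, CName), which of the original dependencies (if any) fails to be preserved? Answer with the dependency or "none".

CustID, CName → Branch, Type: restricted closure across fragments reaches Branch, Type.
Type, CName → BCity lies within Account2.
Type → CName lies within Account2.
Every dependency is enforceable on the fragments, so the decomposition is dependency-preserving.

none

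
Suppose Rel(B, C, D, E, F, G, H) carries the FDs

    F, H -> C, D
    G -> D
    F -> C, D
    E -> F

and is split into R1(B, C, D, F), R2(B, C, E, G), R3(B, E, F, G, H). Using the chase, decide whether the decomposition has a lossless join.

Yes

Chase test. Columns are B, C, D, E, F, G, H; row i has aⱼ where attribute j ∈ Ri, else bᵢⱼ.
Initial tableau (one row per fragment):
  row 1: a1 a2 a3 b14 a5 b16 b17
  row 2: a1 a2 b23 a4 b25 a6 b27
  row 3: a1 b32 b33 a4 a5 a6 a7
Rows 2 and 3 agree on G; apply G→D and equate their D entries.
Rows 1 and 3 agree on F; apply F→C, D and equate their C, D entries.
Rows 2 and 3 agree on E; apply E→F and equate their F entries.
Row 3 is now all distinguished symbols — the join is lossless.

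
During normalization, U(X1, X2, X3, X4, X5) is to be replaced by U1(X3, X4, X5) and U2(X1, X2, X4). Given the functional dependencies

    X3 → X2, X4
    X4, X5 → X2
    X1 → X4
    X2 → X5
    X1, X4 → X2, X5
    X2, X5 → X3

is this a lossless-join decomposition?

No

Common attributes: U1 ∩ U2 = {X4}.
No dependency enlarges {X4}, so (X4)⁺ = {X4}.
The closure contains neither all of U1 = {X3, X4, X5} nor all of U2 = {X1, X2, X4}, so the common attributes are not a superkey of either fragment. The join is lossy.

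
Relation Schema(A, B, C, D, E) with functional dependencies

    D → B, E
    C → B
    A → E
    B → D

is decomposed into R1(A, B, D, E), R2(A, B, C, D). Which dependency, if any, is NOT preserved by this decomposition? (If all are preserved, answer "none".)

D → B, E lies within R1.
C → B lies within R2.
A → E lies within R1.
B → D lies within R1.
Every dependency is enforceable on the fragments, so the decomposition is dependency-preserving.

none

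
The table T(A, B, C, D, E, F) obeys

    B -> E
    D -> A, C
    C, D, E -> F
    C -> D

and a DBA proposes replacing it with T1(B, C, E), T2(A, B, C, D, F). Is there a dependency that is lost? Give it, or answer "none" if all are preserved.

C, D, E -> F

Check C, D, E → F: no single fragment contains all of {C, D, E, F}, and the restricted closure of {C, D, E} across the fragments never reaches {F}.
B → E is preserved.
D → A, C is preserved.
C → D is preserved.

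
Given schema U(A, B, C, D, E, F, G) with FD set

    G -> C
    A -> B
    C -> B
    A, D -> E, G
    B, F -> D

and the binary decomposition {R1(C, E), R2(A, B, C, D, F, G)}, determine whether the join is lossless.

No

Common attributes: R1 ∩ R2 = {C}.
Closure of {C}: C → B applies, adding B. So (C)⁺ = {B, C}.
The closure contains neither all of R1 = {C, E} nor all of R2 = {A, B, C, D, F, G}, so the common attributes are not a superkey of either fragment. The join is lossy.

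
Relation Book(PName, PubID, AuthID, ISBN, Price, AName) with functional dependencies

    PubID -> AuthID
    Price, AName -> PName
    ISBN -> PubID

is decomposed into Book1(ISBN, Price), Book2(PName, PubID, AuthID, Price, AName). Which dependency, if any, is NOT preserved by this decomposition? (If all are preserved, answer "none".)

Check ISBN → PubID: no single fragment contains all of {PubID, ISBN}, and the restricted closure of {ISBN} across the fragments never reaches {PubID}.
PubID → AuthID is preserved.
Price, AName → PName is preserved.

ISBN -> PubID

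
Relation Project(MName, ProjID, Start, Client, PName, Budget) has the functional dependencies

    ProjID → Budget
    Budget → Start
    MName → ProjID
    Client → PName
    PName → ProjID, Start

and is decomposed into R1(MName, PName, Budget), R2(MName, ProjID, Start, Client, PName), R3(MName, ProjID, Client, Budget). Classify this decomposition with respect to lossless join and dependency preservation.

lossless but not dependency-preserving

Lossless test (chase): Rows 2 and 3 agree on ProjID; apply ProjID→Budget and equate their Budget entries. Rows 1 and 2 agree on Budget; apply Budget→Start and equate their Start entries. Rows 1 and 3 agree on Budget; apply Budget→Start and equate their Start entries. Rows 1 and 2 agree on MName; apply MName→ProjID and equate their ProjID entries. Rows 2 and 3 agree on Client; apply Client→PName and equate their PName entries. Row 2 is now all distinguished symbols — the join is lossless.
Dependency preservation: the restricted closure of {Budget} across the fragments never reaches {Start}, so Budget → Start cannot be enforced without a join — not preserved.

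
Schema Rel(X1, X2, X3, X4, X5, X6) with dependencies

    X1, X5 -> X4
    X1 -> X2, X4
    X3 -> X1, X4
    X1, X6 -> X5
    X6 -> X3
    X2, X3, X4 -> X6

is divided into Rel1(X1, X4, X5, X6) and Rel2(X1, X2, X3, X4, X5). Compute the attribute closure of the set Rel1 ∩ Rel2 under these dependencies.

X1, X2, X4, X5

Rel1 ∩ Rel2 = {X1, X4, X5}.
X1 → X2, X4 applies, adding X2
Closure: {X1, X2, X4, X5}.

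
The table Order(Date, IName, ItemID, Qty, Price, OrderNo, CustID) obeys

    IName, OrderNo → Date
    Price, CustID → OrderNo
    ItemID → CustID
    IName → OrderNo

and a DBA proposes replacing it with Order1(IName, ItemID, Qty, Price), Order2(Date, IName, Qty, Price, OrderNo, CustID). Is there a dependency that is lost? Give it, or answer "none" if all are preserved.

Check ItemID → CustID: no single fragment contains all of {ItemID, CustID}, and the restricted closure of {ItemID} across the fragments never reaches {CustID}.
IName, OrderNo → Date is preserved.
Price, CustID → OrderNo is preserved.
IName → OrderNo is preserved.

ItemID → CustID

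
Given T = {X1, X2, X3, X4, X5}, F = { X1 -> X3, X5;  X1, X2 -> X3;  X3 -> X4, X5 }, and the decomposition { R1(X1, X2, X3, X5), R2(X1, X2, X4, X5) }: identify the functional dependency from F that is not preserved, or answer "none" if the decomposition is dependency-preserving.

X3 -> X4, X5

Check X3 → X4, X5: no single fragment contains all of {X3, X4, X5}, and the restricted closure of {X3} across the fragments never reaches {X4, X5}.
X1 → X3, X5 is preserved.
X1, X2 → X3 is preserved.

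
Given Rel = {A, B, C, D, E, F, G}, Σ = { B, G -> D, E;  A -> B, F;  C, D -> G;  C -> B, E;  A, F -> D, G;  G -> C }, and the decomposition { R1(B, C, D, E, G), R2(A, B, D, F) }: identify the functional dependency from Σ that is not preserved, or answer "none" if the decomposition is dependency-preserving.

Check A, F → D, G: no single fragment contains all of {A, D, F, G}, and the restricted closure of {A, F} across the fragments never reaches {D, G}.
B, G → D, E is preserved.
A → B, F is preserved.
C, D → G is preserved.
C → B, E is preserved.
G → C is preserved.

A, F -> D, G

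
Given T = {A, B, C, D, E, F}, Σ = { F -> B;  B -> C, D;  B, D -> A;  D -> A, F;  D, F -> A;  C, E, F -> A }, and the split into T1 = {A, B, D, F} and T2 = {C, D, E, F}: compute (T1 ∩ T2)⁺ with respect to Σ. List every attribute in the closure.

T1 ∩ T2 = {D, F}.
F → B applies, adding B
B → C, D applies, adding C
B, D → A applies, adding A
Closure: {A, B, C, D, F}.

A, B, C, D, F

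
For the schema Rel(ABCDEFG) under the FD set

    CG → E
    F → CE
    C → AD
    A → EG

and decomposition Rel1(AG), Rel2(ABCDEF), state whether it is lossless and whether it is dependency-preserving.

lossless and dependency-preserving

Lossless test: (A)⁺ = {AEG}, which contains all of one fragment — lossless.
Dependency preservation: CG → E; A → EG are not contained in any single fragment, but the restricted closure of each left-hand side across the fragments still reaches the right-hand side; the remaining FDs each lie inside some fragment. All dependencies are preserved.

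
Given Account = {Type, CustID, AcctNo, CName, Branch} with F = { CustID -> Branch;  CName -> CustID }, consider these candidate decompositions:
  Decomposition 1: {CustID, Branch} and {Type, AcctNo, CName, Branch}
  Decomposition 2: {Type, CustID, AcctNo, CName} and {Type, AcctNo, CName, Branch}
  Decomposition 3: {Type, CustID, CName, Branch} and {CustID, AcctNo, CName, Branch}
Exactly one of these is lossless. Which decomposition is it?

Decomposition 2

Decomposition 1: common = {Branch}, closure = {Branch} → lossy.
Decomposition 2: common = {Type, AcctNo, CName}, closure = {Type, CustID, AcctNo, CName, Branch} → lossless.
Decomposition 3: common = {CustID, CName, Branch}, closure = {CustID, CName, Branch} → lossy.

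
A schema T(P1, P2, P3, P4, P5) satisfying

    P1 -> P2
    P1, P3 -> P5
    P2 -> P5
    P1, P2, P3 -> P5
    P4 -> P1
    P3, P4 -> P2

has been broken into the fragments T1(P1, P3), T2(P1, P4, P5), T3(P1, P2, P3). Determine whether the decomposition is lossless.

Chase test. Columns are P1, P2, P3, P4, P5; row i has aⱼ where attribute j ∈ Ti, else bᵢⱼ.
Initial tableau (one row per fragment):
  row 1: a1 b12 a3 b14 b15
  row 2: a1 b22 b23 a4 a5
  row 3: a1 a2 a3 b34 b35
Rows 1 and 2 agree on P1; apply P1→P2 and equate their P2 entries.
Rows 1 and 3 agree on P1; apply P1→P2 and equate their P2 entries.
Rows 1 and 3 agree on P1, P3; apply P1, P3→P5 and equate their P5 entries.
Rows 1 and 2 agree on P2; apply P2→P5 and equate their P5 entries.
No row becomes fully distinguished — the join is lossy.

No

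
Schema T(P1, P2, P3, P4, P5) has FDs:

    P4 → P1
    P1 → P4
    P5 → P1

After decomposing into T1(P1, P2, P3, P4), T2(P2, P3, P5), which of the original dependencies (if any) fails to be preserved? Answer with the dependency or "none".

P5 → P1

Check P5 → P1: no single fragment contains all of {P1, P5}, and the restricted closure of {P5} across the fragments never reaches {P1}.
P4 → P1 is preserved.
P1 → P4 is preserved.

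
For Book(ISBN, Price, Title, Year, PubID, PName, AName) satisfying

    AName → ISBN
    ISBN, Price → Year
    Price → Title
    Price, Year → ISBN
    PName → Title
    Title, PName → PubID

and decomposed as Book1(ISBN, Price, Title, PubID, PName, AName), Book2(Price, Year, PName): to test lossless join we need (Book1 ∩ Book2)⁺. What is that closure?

Price, Title, PubID, PName

Book1 ∩ Book2 = {Price, PName}.
Price → Title applies, adding Title
Title, PName → PubID applies, adding PubID
Closure: {Price, Title, PubID, PName}.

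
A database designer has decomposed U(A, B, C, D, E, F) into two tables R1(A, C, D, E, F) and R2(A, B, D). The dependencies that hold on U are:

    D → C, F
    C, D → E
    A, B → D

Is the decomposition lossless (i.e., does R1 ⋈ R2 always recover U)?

Common attributes: R1 ∩ R2 = {A, D}.
Closure of {A, D}: D → C, F applies, adding C, F; C, D → E applies, adding E. So (A, D)⁺ = {A, C, D, E, F}.
This closure contains every attribute of R1, so R1 ∩ R2 → R1. The join is lossless.

Yes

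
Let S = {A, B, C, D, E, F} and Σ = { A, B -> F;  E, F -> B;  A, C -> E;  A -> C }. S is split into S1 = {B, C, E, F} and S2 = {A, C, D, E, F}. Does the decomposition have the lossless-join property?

Yes

Common attributes: S1 ∩ S2 = {C, E, F}.
Closure of {C, E, F}: E, F → B applies, adding B. So (C, E, F)⁺ = {B, C, E, F}.
This closure contains every attribute of S1, so S1 ∩ S2 → S1. The join is lossless.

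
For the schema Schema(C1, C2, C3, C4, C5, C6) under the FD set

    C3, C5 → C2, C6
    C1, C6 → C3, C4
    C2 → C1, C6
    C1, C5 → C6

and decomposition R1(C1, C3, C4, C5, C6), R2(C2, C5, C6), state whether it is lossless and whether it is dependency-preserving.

Lossless test: (C5, C6)⁺ = {C5, C6}, which is a superkey of neither fragment — lossy.
Dependency preservation: the restricted closure of {C3, C5} across the fragments never reaches {C2, C6}, so C3, C5 → C2, C6 cannot be enforced without a join — not preserved.

lossy and not dependency-preserving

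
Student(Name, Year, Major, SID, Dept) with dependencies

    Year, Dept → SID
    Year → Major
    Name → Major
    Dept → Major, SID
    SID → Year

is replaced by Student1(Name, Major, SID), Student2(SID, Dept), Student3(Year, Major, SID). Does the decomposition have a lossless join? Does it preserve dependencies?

lossy but dependency-preserving

Lossless test (chase): Rows 1 and 2 agree on SID; apply SID→Year and equate their Year entries. Rows 1 and 3 agree on SID; apply SID→Year and equate their Year entries. Rows 1 and 2 agree on Year; apply Year→Major and equate their Major entries. No row becomes fully distinguished — the join is lossy.
Dependency preservation: Year, Dept → SID; Dept → Major, SID are not contained in any single fragment, but the restricted closure of each left-hand side across the fragments still reaches the right-hand side; the remaining FDs each lie inside some fragment. All dependencies are preserved.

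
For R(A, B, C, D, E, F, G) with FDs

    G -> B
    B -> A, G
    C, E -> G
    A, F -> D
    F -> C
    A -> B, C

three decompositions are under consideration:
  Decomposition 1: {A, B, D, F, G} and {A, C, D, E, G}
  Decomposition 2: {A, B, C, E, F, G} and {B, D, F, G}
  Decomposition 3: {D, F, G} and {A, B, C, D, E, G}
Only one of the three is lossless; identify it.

Decomposition 1: common = {A, D, G}, closure = {A, B, C, D, G} → lossy.
Decomposition 2: common = {B, F, G}, closure = {A, B, C, D, F, G} → lossless.
Decomposition 3: common = {D, G}, closure = {A, B, C, D, G} → lossy.

Decomposition 2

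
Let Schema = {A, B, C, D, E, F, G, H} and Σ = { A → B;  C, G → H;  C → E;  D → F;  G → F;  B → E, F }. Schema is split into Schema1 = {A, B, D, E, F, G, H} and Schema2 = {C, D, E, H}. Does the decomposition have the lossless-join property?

Common attributes: Schema1 ∩ Schema2 = {D, E, H}.
Closure of {D, E, H}: D → F applies, adding F. So (D, E, H)⁺ = {D, E, F, H}.
The closure contains neither all of Schema1 = {A, B, D, E, F, G, H} nor all of Schema2 = {C, D, E, H}, so the common attributes are not a superkey of either fragment. The join is lossy.

No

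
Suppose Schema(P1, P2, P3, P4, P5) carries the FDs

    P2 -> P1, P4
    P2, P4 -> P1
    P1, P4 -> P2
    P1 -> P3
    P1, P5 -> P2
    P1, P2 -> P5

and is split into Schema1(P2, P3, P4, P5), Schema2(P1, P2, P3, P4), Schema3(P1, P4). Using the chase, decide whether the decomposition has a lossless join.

Yes

Chase test. Columns are P1, P2, P3, P4, P5; row i has aⱼ where attribute j ∈ Schemai, else bᵢⱼ.
Initial tableau (one row per fragment):
  row 1: b11 a2 a3 a4 a5
  row 2: a1 a2 a3 a4 b25
  row 3: a1 b32 b33 a4 b35
Rows 1 and 2 agree on P2; apply P2→P1, P4 and equate their P1, P4 entries.
Rows 1 and 3 agree on P1, P4; apply P1, P4→P2 and equate their P2 entries.
Rows 1 and 3 agree on P1; apply P1→P3 and equate their P3 entries.
Rows 1 and 2 agree on P1, P2; apply P1, P2→P5 and equate their P5 entries.
Rows 1 and 3 agree on P1, P2; apply P1, P2→P5 and equate their P5 entries.
Row 1 is now all distinguished symbols — the join is lossless.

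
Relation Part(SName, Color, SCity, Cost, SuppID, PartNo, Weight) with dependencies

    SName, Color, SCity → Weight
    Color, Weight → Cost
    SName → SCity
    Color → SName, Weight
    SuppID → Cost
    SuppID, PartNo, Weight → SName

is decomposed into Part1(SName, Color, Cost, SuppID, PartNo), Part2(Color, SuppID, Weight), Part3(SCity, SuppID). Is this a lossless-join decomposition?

Chase test. Columns are SName, Color, SCity, Cost, SuppID, PartNo, Weight; row i has aⱼ where attribute j ∈ Parti, else bᵢⱼ.
Initial tableau (one row per fragment):
  row 1: a1 a2 b13 a4 a5 a6 b17
  row 2: b21 a2 b23 b24 a5 b26 a7
  row 3: b31 b32 a3 b34 a5 b36 b37
Rows 1 and 2 agree on Color; apply Color→SName, Weight and equate their SName, Weight entries.
Rows 1 and 2 agree on SuppID; apply SuppID→Cost and equate their Cost entries.
Rows 1 and 3 agree on SuppID; apply SuppID→Cost and equate their Cost entries.
Rows 1 and 2 agree on SName; apply SName→SCity and equate their SCity entries.
No row becomes fully distinguished — the join is lossy.

No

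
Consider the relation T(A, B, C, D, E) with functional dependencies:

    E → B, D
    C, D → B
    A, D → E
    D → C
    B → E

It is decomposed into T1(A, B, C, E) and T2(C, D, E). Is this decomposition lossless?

Common attributes: T1 ∩ T2 = {C, E}.
Closure of {C, E}: E → B, D applies, adding B, D. So (C, E)⁺ = {B, C, D, E}.
This closure contains every attribute of T2, so T1 ∩ T2 → T2. The join is lossless.

Yes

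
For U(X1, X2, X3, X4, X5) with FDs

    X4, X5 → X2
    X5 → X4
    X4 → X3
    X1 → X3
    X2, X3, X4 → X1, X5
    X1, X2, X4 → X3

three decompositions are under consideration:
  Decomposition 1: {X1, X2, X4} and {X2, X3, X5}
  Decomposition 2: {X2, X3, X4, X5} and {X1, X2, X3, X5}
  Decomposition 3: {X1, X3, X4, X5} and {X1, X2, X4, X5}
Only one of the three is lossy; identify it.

Decomposition 1: common = {X2}, closure = {X2} → lossy.
Decomposition 2: common = {X2, X3, X5}, closure = {X1, X2, X3, X4, X5} → lossless.
Decomposition 3: common = {X1, X4, X5}, closure = {X1, X2, X3, X4, X5} → lossless.

Decomposition 1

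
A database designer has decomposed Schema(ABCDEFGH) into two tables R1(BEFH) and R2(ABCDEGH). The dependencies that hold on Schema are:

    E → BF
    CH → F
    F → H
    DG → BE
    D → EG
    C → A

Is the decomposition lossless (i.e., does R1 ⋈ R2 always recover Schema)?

Yes

Common attributes: R1 ∩ R2 = {BEH}.
Closure of {BEH}: E → BF applies, adding F. So (BEH)⁺ = {BEFH}.
This closure contains every attribute of R1, so R1 ∩ R2 → R1. The join is lossless.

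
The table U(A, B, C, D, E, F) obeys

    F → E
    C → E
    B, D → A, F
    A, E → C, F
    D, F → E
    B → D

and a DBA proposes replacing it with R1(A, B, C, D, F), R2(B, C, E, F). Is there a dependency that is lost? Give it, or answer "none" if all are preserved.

A, E → C, F

Check A, E → C, F: no single fragment contains all of {A, C, E, F}, and the restricted closure of {A, E} across the fragments never reaches {C, F}.
F → E is preserved.
C → E is preserved.
B, D → A, F is preserved.
D, F → E is preserved.
B → D is preserved.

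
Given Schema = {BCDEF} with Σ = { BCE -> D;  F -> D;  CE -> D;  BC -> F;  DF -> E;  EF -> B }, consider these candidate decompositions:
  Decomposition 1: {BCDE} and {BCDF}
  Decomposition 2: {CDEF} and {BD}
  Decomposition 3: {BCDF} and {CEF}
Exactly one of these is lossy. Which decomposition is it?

Decomposition 1: common = {BCD}, closure = {BCDEF} → lossless.
Decomposition 2: common = {D}, closure = {D} → lossy.
Decomposition 3: common = {CF}, closure = {BCDEF} → lossless.

Decomposition 2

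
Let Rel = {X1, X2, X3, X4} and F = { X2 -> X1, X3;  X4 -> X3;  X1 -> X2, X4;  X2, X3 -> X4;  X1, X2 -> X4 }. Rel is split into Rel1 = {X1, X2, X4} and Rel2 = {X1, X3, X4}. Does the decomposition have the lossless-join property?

Yes

Common attributes: Rel1 ∩ Rel2 = {X1, X4}.
Closure of {X1, X4}: X4 → X3 applies, adding X3; X1 → X2, X4 applies, adding X2. So (X1, X4)⁺ = {X1, X2, X3, X4}.
This closure contains every attribute of Rel1, so Rel1 ∩ Rel2 → Rel1. The join is lossless.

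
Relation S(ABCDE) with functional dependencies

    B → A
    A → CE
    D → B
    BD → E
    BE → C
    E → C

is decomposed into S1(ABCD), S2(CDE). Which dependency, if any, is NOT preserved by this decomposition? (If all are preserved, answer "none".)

Check A → CE: no single fragment contains all of {ACE}, and the restricted closure of {A} across the fragments never reaches {CE}.
B → A is preserved.
D → B is preserved.
BD → E is preserved.
BE → C is preserved.
E → C is preserved.

A → CE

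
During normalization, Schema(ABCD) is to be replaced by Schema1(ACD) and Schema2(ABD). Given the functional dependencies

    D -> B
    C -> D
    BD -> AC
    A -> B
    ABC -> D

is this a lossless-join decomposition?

Yes

Common attributes: Schema1 ∩ Schema2 = {AD}.
Closure of {AD}: D → B applies, adding B; BD → AC applies, adding C. So (AD)⁺ = {ABCD}.
This closure contains every attribute of Schema1, so Schema1 ∩ Schema2 → Schema1. The join is lossless.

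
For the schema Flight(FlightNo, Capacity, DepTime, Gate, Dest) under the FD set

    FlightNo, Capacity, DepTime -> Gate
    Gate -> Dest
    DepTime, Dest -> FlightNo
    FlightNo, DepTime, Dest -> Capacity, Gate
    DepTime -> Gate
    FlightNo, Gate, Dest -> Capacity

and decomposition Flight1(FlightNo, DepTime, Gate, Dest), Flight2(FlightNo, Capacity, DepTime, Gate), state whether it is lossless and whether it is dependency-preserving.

lossless and dependency-preserving

Lossless test: (FlightNo, DepTime, Gate)⁺ = {FlightNo, Capacity, DepTime, Gate, Dest}, which contains all of one fragment — lossless.
Dependency preservation: FlightNo, DepTime, Dest → Capacity, Gate; FlightNo, Gate, Dest → Capacity are not contained in any single fragment, but the restricted closure of each left-hand side across the fragments still reaches the right-hand side; the remaining FDs each lie inside some fragment. All dependencies are preserved.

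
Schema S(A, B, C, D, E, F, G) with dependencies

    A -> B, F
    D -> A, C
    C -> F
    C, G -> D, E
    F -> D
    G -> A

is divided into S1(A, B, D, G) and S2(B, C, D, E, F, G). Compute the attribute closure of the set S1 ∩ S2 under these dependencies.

A, B, C, D, E, F, G

S1 ∩ S2 = {B, D, G}.
D → A, C applies, adding A, C
C → F applies, adding F
C, G → D, E applies, adding E
Closure: {A, B, C, D, E, F, G}.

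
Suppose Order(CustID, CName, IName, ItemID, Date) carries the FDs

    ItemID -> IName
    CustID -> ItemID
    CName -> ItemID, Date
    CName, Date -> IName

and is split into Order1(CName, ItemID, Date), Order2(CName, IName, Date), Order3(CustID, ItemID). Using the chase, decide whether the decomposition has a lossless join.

Chase test. Columns are CustID, CName, IName, ItemID, Date; row i has aⱼ where attribute j ∈ Orderi, else bᵢⱼ.
Initial tableau (one row per fragment):
  row 1: b11 a2 b13 a4 a5
  row 2: b21 a2 a3 b24 a5
  row 3: a1 b32 b33 a4 b35
Rows 1 and 3 agree on ItemID; apply ItemID→IName and equate their IName entries.
Rows 1 and 2 agree on CName; apply CName→ItemID, Date and equate their ItemID, Date entries.
Rows 1 and 2 agree on CName, Date; apply CName, Date→IName and equate their IName entries.
No row becomes fully distinguished — the join is lossy.

No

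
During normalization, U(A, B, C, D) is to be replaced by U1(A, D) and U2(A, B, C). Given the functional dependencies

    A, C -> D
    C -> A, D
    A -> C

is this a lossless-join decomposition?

Common attributes: U1 ∩ U2 = {A}.
Closure of {A}: A → C applies, adding C; A, C → D applies, adding D. So (A)⁺ = {A, C, D}.
This closure contains every attribute of U1, so U1 ∩ U2 → U1. The join is lossless.

Yes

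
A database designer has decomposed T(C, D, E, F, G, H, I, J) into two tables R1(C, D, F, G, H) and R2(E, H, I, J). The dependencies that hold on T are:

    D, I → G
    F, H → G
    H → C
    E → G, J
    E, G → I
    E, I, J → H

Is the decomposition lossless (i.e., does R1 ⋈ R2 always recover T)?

No

Common attributes: R1 ∩ R2 = {H}.
Closure of {H}: H → C applies, adding C. So (H)⁺ = {C, H}.
The closure contains neither all of R1 = {C, D, F, G, H} nor all of R2 = {E, H, I, J}, so the common attributes are not a superkey of either fragment. The join is lossy.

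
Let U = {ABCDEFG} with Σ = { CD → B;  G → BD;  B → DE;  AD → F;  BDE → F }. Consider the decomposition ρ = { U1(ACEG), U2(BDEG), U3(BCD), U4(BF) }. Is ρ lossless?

Chase test. Columns are ABCDEFG; row i has aⱼ where attribute j ∈ Ui, else bᵢⱼ.
Initial tableau (one row per fragment):
  row 1: a1 b12 a3 b14 a5 b16 a7
  row 2: b21 a2 b23 a4 a5 b26 a7
  row 3: b31 a2 a3 a4 b35 b36 b37
  row 4: b41 a2 b43 b44 b45 a6 b47
Rows 1 and 2 agree on G; apply G→BD and equate their BD entries.
Rows 1 and 3 agree on B; apply B→DE and equate their DE entries.
Rows 1 and 4 agree on B; apply B→DE and equate their DE entries.
Rows 1 and 2 agree on BDE; apply BDE→F and equate their F entries.
Rows 1 and 3 agree on BDE; apply BDE→F and equate their F entries.
Rows 1 and 4 agree on BDE; apply BDE→F and equate their F entries.
Row 1 is now all distinguished symbols — the join is lossless.

Yes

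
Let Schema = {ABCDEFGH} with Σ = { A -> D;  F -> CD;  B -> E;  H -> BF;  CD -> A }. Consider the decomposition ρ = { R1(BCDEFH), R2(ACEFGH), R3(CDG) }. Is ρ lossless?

Yes

Chase test. Columns are ABCDEFGH; row i has aⱼ where attribute j ∈ Ri, else bᵢⱼ.
Initial tableau (one row per fragment):
  row 1: b11 a2 a3 a4 a5 a6 b17 a8
  row 2: a1 b22 a3 b24 a5 a6 a7 a8
  row 3: b31 b32 a3 a4 b35 b36 a7 b38
Rows 1 and 2 agree on F; apply F→CD and equate their CD entries.
Rows 1 and 2 agree on H; apply H→BF and equate their BF entries.
Rows 1 and 2 agree on CD; apply CD→A and equate their A entries.
Rows 1 and 3 agree on CD; apply CD→A and equate their A entries.
Row 2 is now all distinguished symbols — the join is lossless.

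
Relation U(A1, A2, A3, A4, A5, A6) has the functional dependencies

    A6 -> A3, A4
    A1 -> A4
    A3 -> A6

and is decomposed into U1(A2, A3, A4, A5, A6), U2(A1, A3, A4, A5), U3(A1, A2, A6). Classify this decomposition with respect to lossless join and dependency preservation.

lossy but dependency-preserving

Lossless test (chase): Rows 1 and 3 agree on A6; apply A6→A3, A4 and equate their A3, A4 entries. Rows 1 and 2 agree on A3; apply A3→A6 and equate their A6 entries. No row becomes fully distinguished — the join is lossy.
Dependency preservation: every FD's attributes lie within a single fragment, so each can be enforced locally — preserved.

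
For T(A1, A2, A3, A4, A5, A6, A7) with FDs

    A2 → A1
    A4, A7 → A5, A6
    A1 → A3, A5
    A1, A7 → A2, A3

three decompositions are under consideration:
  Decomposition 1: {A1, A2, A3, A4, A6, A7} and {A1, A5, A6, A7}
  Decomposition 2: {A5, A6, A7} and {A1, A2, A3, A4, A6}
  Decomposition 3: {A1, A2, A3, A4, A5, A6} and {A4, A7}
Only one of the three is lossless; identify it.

Decomposition 1

Decomposition 1: common = {A1, A6, A7}, closure = {A1, A2, A3, A5, A6, A7} → lossless.
Decomposition 2: common = {A6}, closure = {A6} → lossy.
Decomposition 3: common = {A4}, closure = {A4} → lossy.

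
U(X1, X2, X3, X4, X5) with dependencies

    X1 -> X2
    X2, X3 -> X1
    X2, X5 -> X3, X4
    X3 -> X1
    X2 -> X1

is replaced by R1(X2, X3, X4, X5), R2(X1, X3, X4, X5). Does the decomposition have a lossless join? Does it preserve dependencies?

lossless but not dependency-preserving

Lossless test: (X3, X4, X5)⁺ = {X1, X2, X3, X4, X5}, which contains all of one fragment — lossless.
Dependency preservation: the restricted closure of {X1} across the fragments never reaches {X2}, so X1 → X2 cannot be enforced without a join — not preserved.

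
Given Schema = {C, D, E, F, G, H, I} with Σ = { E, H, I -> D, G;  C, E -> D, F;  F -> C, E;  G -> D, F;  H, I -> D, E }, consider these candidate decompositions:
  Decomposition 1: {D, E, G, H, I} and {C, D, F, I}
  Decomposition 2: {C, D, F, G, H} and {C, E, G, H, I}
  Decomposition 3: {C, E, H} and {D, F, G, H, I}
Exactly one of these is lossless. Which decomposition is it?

Decomposition 1: common = {D, I}, closure = {D, I} → lossy.
Decomposition 2: common = {C, G, H}, closure = {C, D, E, F, G, H} → lossless.
Decomposition 3: common = {H}, closure = {H} → lossy.

Decomposition 2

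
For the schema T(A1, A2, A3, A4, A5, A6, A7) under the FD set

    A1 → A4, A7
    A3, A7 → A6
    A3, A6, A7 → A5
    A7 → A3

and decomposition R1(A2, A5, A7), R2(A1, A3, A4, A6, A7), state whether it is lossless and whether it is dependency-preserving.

Lossless test: (A7)⁺ = {A3, A5, A6, A7}, which is a superkey of neither fragment — lossy.
Dependency preservation: A3, A6, A7 → A5 is not contained in any single fragment, but the restricted closure of its left-hand side across the fragments still reaches the right-hand side; the remaining FDs each lie inside some fragment. All dependencies are preserved.

lossy but dependency-preserving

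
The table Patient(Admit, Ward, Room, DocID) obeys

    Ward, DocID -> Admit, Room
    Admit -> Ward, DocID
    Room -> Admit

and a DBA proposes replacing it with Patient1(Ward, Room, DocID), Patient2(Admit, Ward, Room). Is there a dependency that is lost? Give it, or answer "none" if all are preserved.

Ward, DocID → Admit, Room: restricted closure across fragments reaches Admit, Room.
Admit → Ward, DocID: restricted closure across fragments reaches Ward, DocID.
Room → Admit lies within Patient2.
Every dependency is enforceable on the fragments, so the decomposition is dependency-preserving.

none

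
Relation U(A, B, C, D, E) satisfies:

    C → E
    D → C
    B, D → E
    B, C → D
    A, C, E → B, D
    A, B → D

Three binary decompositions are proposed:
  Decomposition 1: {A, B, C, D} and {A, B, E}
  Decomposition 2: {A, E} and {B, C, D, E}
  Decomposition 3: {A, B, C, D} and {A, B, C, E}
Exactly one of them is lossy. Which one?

Decomposition 2

Decomposition 1: common = {A, B}, closure = {A, B, C, D, E} → lossless.
Decomposition 2: common = {E}, closure = {E} → lossy.
Decomposition 3: common = {A, B, C}, closure = {A, B, C, D, E} → lossless.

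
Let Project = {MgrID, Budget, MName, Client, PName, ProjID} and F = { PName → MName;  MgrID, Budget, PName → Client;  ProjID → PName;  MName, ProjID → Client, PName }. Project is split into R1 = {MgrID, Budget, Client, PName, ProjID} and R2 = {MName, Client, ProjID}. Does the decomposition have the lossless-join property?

Yes

Common attributes: R1 ∩ R2 = {Client, ProjID}.
Closure of {Client, ProjID}: ProjID → PName applies, adding PName; PName → MName applies, adding MName. So (Client, ProjID)⁺ = {MName, Client, PName, ProjID}.
This closure contains every attribute of R2, so R1 ∩ R2 → R2. The join is lossless.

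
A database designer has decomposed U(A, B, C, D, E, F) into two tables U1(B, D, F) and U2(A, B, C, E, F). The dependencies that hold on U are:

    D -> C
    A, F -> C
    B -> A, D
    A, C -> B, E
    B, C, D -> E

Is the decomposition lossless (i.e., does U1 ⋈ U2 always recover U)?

Common attributes: U1 ∩ U2 = {B, F}.
Closure of {B, F}: B → A, D applies, adding A, D; D → C applies, adding C; A, C → B, E applies, adding E. So (B, F)⁺ = {A, B, C, D, E, F}.
This closure contains every attribute of U1, so U1 ∩ U2 → U1. The join is lossless.

Yes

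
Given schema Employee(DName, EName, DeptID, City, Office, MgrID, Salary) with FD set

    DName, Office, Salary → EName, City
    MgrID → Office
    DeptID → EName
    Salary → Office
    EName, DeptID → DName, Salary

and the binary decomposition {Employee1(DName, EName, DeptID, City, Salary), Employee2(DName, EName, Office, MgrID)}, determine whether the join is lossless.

Common attributes: Employee1 ∩ Employee2 = {DName, EName}.
No dependency enlarges {DName, EName}, so (DName, EName)⁺ = {DName, EName}.
The closure contains neither all of Employee1 = {DName, EName, DeptID, City, Salary} nor all of Employee2 = {DName, EName, Office, MgrID}, so the common attributes are not a superkey of either fragment. The join is lossy.

No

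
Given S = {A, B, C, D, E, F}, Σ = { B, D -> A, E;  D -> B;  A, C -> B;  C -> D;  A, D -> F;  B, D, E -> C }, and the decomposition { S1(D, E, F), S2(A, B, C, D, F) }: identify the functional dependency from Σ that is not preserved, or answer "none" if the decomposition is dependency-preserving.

B, D → A, E: restricted closure across fragments reaches A, E.
D → B lies within S2.
A, C → B lies within S2.
C → D lies within S2.
A, D → F lies within S2.
B, D, E → C: restricted closure across fragments reaches C.
Every dependency is enforceable on the fragments, so the decomposition is dependency-preserving.

none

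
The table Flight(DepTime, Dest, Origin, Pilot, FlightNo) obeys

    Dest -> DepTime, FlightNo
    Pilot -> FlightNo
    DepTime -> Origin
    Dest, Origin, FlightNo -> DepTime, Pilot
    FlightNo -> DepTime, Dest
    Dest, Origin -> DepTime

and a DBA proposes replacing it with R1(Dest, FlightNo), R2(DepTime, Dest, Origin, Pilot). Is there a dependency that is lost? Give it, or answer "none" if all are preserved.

none

Dest → DepTime, FlightNo: restricted closure across fragments reaches DepTime, FlightNo.
Pilot → FlightNo: restricted closure across fragments reaches FlightNo.
DepTime → Origin lies within R2.
Dest, Origin, FlightNo → DepTime, Pilot: restricted closure across fragments reaches DepTime, Pilot.
FlightNo → DepTime, Dest: restricted closure across fragments reaches DepTime, Dest.
Dest, Origin → DepTime lies within R2.
Every dependency is enforceable on the fragments, so the decomposition is dependency-preserving.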